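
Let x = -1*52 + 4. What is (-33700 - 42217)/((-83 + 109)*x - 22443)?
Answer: 75917/23691 ≈ 3.2045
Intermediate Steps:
x = -48 (x = -52 + 4 = -48)
(-33700 - 42217)/((-83 + 109)*x - 22443) = (-33700 - 42217)/((-83 + 109)*(-48) - 22443) = -75917/(26*(-48) - 22443) = -75917/(-1248 - 22443) = -75917/(-23691) = -75917*(-1/23691) = 75917/23691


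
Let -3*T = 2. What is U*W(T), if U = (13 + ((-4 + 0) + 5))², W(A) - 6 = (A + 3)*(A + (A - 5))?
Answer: -15484/9 ≈ -1720.4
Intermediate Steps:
T = -⅔ (T = -⅓*2 = -⅔ ≈ -0.66667)
W(A) = 6 + (-5 + 2*A)*(3 + A) (W(A) = 6 + (A + 3)*(A + (A - 5)) = 6 + (3 + A)*(A + (-5 + A)) = 6 + (3 + A)*(-5 + 2*A) = 6 + (-5 + 2*A)*(3 + A))
U = 196 (U = (13 + (-4 + 5))² = (13 + 1)² = 14² = 196)
U*W(T) = 196*(-9 - ⅔ + 2*(-⅔)²) = 196*(-9 - ⅔ + 2*(4/9)) = 196*(-9 - ⅔ + 8/9) = 196*(-79/9) = -15484/9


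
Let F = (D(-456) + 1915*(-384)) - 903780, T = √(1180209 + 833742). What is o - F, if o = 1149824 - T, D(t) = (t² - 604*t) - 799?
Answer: 2306403 - √2013951 ≈ 2.3050e+6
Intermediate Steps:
D(t) = -799 + t² - 604*t
T = √2013951 ≈ 1419.1
F = -1156579 (F = ((-799 + (-456)² - 604*(-456)) + 1915*(-384)) - 903780 = ((-799 + 207936 + 275424) - 735360) - 903780 = (482561 - 735360) - 903780 = -252799 - 903780 = -1156579)
o = 1149824 - √2013951 ≈ 1.1484e+6
o - F = (1149824 - √2013951) - 1*(-1156579) = (1149824 - √2013951) + 1156579 = 2306403 - √2013951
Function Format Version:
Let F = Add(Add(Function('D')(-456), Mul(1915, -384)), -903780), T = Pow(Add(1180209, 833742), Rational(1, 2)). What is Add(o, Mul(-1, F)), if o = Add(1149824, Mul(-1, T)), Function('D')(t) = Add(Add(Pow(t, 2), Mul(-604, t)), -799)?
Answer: Add(2306403, Mul(-1, Pow(2013951, Rational(1, 2)))) ≈ 2.3050e+6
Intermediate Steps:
Function('D')(t) = Add(-799, Pow(t, 2), Mul(-604, t))
T = Pow(2013951, Rational(1, 2)) ≈ 1419.1
F = -1156579 (F = Add(Add(Add(-799, Pow(-456, 2), Mul(-604, -456)), Mul(1915, -384)), -903780) = Add(Add(Add(-799, 207936, 275424), -735360), -903780) = Add(Add(482561, -735360), -903780) = Add(-252799, -903780) = -1156579)
o = Add(1149824, Mul(-1, Pow(2013951, Rational(1, 2)))) ≈ 1.1484e+6
Add(o, Mul(-1, F)) = Add(Add(1149824, Mul(-1, Pow(2013951, Rational(1, 2)))), Mul(-1, -1156579)) = Add(Add(1149824, Mul(-1, Pow(2013951, Rational(1, 2)))), 1156579) = Add(2306403, Mul(-1, Pow(2013951, Rational(1, 2))))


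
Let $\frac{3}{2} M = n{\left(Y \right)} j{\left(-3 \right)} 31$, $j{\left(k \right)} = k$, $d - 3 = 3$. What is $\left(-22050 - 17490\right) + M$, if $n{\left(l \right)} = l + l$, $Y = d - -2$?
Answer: $-40532$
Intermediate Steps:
$d = 6$ ($d = 3 + 3 = 6$)
$Y = 8$ ($Y = 6 - -2 = 6 + 2 = 8$)
$n{\left(l \right)} = 2 l$
$M = -992$ ($M = \frac{2 \cdot 2 \cdot 8 \left(-3\right) 31}{3} = \frac{2 \cdot 16 \left(-3\right) 31}{3} = \frac{2 \left(\left(-48\right) 31\right)}{3} = \frac{2}{3} \left(-1488\right) = -992$)
$\left(-22050 - 17490\right) + M = \left(-22050 - 17490\right) - 992 = -39540 - 992 = -40532$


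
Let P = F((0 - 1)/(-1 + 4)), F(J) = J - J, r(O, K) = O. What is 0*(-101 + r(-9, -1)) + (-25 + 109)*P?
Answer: 0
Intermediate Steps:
F(J) = 0
P = 0
0*(-101 + r(-9, -1)) + (-25 + 109)*P = 0*(-101 - 9) + (-25 + 109)*0 = 0*(-110) + 84*0 = 0 + 0 = 0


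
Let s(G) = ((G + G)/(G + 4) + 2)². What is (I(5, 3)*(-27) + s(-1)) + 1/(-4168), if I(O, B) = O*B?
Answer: -15125681/37512 ≈ -403.22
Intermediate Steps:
s(G) = (2 + 2*G/(4 + G))² (s(G) = ((2*G)/(4 + G) + 2)² = (2*G/(4 + G) + 2)² = (2 + 2*G/(4 + G))²)
I(O, B) = B*O
(I(5, 3)*(-27) + s(-1)) + 1/(-4168) = ((3*5)*(-27) + 16*(2 - 1)²/(4 - 1)²) + 1/(-4168) = (15*(-27) + 16*1²/3²) - 1/4168 = (-405 + 16*1*(⅑)) - 1/4168 = (-405 + 16/9) - 1/4168 = -3629/9 - 1/4168 = -15125681/37512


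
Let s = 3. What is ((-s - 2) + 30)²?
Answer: 625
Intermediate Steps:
((-s - 2) + 30)² = ((-1*3 - 2) + 30)² = ((-3 - 2) + 30)² = (-5 + 30)² = 25² = 625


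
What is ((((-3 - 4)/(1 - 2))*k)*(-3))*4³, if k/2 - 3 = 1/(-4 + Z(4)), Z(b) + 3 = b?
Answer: -7168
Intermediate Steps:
Z(b) = -3 + b
k = 16/3 (k = 6 + 2/(-4 + (-3 + 4)) = 6 + 2/(-4 + 1) = 6 + 2/(-3) = 6 + 2*(-⅓) = 6 - ⅔ = 16/3 ≈ 5.3333)
((((-3 - 4)/(1 - 2))*k)*(-3))*4³ = ((((-3 - 4)/(1 - 2))*(16/3))*(-3))*4³ = ((-7/(-1)*(16/3))*(-3))*64 = ((-7*(-1)*(16/3))*(-3))*64 = ((7*(16/3))*(-3))*64 = ((112/3)*(-3))*64 = -112*64 = -7168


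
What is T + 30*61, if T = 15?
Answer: 1845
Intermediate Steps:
T + 30*61 = 15 + 30*61 = 15 + 1830 = 1845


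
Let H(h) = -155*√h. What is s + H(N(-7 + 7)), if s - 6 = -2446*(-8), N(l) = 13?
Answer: 19574 - 155*√13 ≈ 19015.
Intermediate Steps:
s = 19574 (s = 6 - 2446*(-8) = 6 + 19568 = 19574)
s + H(N(-7 + 7)) = 19574 - 155*√13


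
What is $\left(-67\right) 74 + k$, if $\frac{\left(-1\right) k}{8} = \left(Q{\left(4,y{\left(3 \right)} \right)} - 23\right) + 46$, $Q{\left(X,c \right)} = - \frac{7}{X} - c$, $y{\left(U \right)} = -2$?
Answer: $-5144$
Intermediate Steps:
$Q{\left(X,c \right)} = - c - \frac{7}{X}$
$k = -186$ ($k = - 8 \left(\left(\left(\left(-1\right) \left(-2\right) - \frac{7}{4}\right) - 23\right) + 46\right) = - 8 \left(\left(\left(2 - \frac{7}{4}\right) - 23\right) + 46\right) = - 8 \left(\left(\frac{1}{4} - 23\right) + 46\right) = - 8 \left(- \frac{91}{4} + 46\right) = \left(-8\right) \frac{93}{4} = -186$)
$\left(-67\right) 74 + k = \left(-67\right) 74 - 186 = -4958 - 186 = -5144$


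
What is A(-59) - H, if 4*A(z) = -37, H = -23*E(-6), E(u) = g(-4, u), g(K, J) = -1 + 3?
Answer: 147/4 ≈ 36.750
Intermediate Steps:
g(K, J) = 2
E(u) = 2
H = -46 (H = -23*2 = -46)
A(z) = -37/4 (A(z) = (1/4)*(-37) = -37/4)
A(-59) - H = -37/4 - 1*(-46) = -37/4 + 46 = 147/4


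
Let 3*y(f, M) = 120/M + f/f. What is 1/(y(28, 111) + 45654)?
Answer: 111/5067671 ≈ 2.1904e-5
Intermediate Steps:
y(f, M) = 1/3 + 40/M (y(f, M) = (120/M + f/f)/3 = (120/M + 1)/3 = (1 + 120/M)/3 = 1/3 + 40/M)
1/(y(28, 111) + 45654) = 1/((1/3)*(120 + 111)/111 + 45654) = 1/((1/3)*(1/111)*231 + 45654) = 1/(77/111 + 45654) = 1/(5067671/111) = 111/5067671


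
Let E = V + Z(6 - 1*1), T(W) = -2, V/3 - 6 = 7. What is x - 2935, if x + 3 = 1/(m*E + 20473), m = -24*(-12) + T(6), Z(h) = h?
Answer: -97121465/33057 ≈ -2938.0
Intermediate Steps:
V = 39 (V = 18 + 3*7 = 18 + 21 = 39)
E = 44 (E = 39 + (6 - 1*1) = 39 + (6 - 1) = 39 + 5 = 44)
m = 286 (m = -24*(-12) - 2 = 288 - 2 = 286)
x = -99170/33057 (x = -3 + 1/(286*44 + 20473) = -3 + 1/(12584 + 20473) = -3 + 1/33057 = -99170/33057 ≈ -3.0000)
x - 2935 = -99170/33057 - 2935 = -97121465/33057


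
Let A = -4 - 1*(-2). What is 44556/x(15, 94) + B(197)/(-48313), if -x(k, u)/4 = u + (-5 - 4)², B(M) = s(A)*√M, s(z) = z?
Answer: -11139/175 + 2*√197/48313 ≈ -63.651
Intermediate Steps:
A = -2 (A = -4 + 2 = -2)
B(M) = -2*√M
x(k, u) = -324 - 4*u (x(k, u) = -4*(u + (-5 - 4)²) = -4*(u + (-9)²) = -4*(u + 81) = -4*(81 + u) = -324 - 4*u)
44556/x(15, 94) + B(197)/(-48313) = 44556/(-324 - 4*94) - 2*√197/(-48313) = 44556/(-324 - 376) - 2*√197*(-1/48313) = 44556/(-700) + 2*√197/48313 = 44556*(-1/700) + 2*√197/48313 = -11139/175 + 2*√197/48313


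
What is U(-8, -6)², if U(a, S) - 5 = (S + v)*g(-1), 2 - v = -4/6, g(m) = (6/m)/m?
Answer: 225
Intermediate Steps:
g(m) = 6/m²
v = 8/3 (v = 2 - (-4)/6 = 2 - 1*(-⅔) = 2 + ⅔ = 8/3 ≈ 2.6667)
U(a, S) = 21 + 6*S (U(a, S) = 5 + (S + 8/3)*(6/(-1)²) = 5 + (8/3 + S)*(6*1) = 5 + (8/3 + S)*6 = 5 + (16 + 6*S) = 21 + 6*S)
U(-8, -6)² = (21 + 6*(-6))² = (21 - 36)² = (-15)² = 225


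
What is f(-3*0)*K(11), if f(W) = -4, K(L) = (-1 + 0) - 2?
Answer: 12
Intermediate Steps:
K(L) = -3 (K(L) = -1 - 2 = -3)
f(-3*0)*K(11) = -4*(-3) = 12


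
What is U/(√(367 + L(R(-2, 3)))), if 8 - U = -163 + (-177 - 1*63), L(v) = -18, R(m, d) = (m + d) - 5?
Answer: 411*√349/349 ≈ 22.000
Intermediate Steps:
R(m, d) = -5 + d + m (R(m, d) = (d + m) - 5 = -5 + d + m)
U = 411 (U = 8 - (-163 + (-177 - 1*63)) = 8 - (-163 + (-177 - 63)) = 8 - (-163 - 240) = 8 - 1*(-403) = 8 + 403 = 411)
U/(√(367 + L(R(-2, 3)))) = 411/(√(367 - 18)) = 411/(√349) = 411*(√349/349) = 411*√349/349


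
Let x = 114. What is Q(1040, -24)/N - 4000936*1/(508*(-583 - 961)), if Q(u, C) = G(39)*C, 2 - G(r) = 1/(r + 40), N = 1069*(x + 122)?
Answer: 2491795107805/488514916796 ≈ 5.1008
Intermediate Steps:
N = 252284 (N = 1069*(114 + 122) = 1069*236 = 252284)
G(r) = 2 - 1/(40 + r) (G(r) = 2 - 1/(r + 40) = 2 - 1/(40 + r))
Q(u, C) = 157*C/79 (Q(u, C) = ((79 + 2*39)/(40 + 39))*C = ((79 + 78)/79)*C = ((1/79)*157)*C = 157*C/79)
Q(1040, -24)/N - 4000936*1/(508*(-583 - 961)) = ((157/79)*(-24))/252284 - 4000936*1/(508*(-583 - 961)) = -3768/79*1/252284 - 4000936/(508*(-1544)) = -942/4982609 - 4000936/(-784352) = -942/4982609 - 4000936*(-1/784352) = -942/4982609 + 500117/98044 = 2491795107805/488514916796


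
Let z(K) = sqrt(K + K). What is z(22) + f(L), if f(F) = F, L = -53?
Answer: -53 + 2*sqrt(11) ≈ -46.367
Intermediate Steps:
z(K) = sqrt(2)*sqrt(K) (z(K) = sqrt(2*K) = sqrt(2)*sqrt(K))
z(22) + f(L) = sqrt(2)*sqrt(22) - 53 = 2*sqrt(11) - 53 = -53 + 2*sqrt(11)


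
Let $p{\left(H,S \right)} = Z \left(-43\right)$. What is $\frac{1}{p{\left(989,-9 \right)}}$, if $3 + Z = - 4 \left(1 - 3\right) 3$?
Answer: $- \frac{1}{903} \approx -0.0011074$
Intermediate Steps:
$Z = 21$ ($Z = -3 + - 4 \left(1 - 3\right) 3 = -3 + \left(-4\right) \left(-2\right) 3 = -3 + 8 \cdot 3 = -3 + 24 = 21$)
$p{\left(H,S \right)} = -903$ ($p{\left(H,S \right)} = 21 \left(-43\right) = -903$)
$\frac{1}{p{\left(989,-9 \right)}} = \frac{1}{-903} = - \frac{1}{903}$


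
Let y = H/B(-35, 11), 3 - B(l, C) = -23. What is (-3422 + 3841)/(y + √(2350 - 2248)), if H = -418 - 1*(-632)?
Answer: -582829/5789 + 70811*√102/5789 ≈ 22.858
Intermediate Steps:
B(l, C) = 26 (B(l, C) = 3 - 1*(-23) = 3 + 23 = 26)
H = 214 (H = -418 + 632 = 214)
y = 107/13 (y = 214/26 = 214*(1/26) = 107/13 ≈ 8.2308)
(-3422 + 3841)/(y + √(2350 - 2248)) = (-3422 + 3841)/(107/13 + √(2350 - 2248)) = 419/(107/13 + √102)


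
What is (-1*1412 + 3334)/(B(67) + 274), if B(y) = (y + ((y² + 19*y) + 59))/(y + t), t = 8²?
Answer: 125891/20891 ≈ 6.0261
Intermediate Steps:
t = 64
B(y) = (59 + y² + 20*y)/(64 + y) (B(y) = (y + ((y² + 19*y) + 59))/(y + 64) = (y + (59 + y² + 19*y))/(64 + y) = (59 + y² + 20*y)/(64 + y))
(-1*1412 + 3334)/(B(67) + 274) = (-1*1412 + 3334)/((59 + 67² + 20*67)/(64 + 67) + 274) = (-1412 + 3334)/((59 + 4489 + 1340)/131 + 274) = 1922/((1/131)*5888 + 274) = 1922/(5888/131 + 274) = 1922/(41782/131) = 1922*(131/41782) = 125891/20891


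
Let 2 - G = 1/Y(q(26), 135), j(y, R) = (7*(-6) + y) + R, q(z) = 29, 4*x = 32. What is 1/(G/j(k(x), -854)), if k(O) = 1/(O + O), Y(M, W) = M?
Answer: -415715/912 ≈ -455.83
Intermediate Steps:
x = 8 (x = (1/4)*32 = 8)
k(O) = 1/(2*O)
j(y, R) = -42 + R + y (j(y, R) = (-42 + y) + R = -42 + R + y)
G = 57/29 (G = 2 - 1/29 = 57/29 ≈ 1.9655)
1/(G/j(k(x), -854)) = 1/(57/(29*(-42 - 854 + (1/2)/8))) = 1/(57/(29*(-42 - 854 + (1/2)*(1/8)))) = 1/(57/(29*(-42 - 854 + 1/16))) = 1/(57/(29*(-14335/16))) = 1/((57/29)*(-16/14335)) = 1/(-912/415715) = -415715/912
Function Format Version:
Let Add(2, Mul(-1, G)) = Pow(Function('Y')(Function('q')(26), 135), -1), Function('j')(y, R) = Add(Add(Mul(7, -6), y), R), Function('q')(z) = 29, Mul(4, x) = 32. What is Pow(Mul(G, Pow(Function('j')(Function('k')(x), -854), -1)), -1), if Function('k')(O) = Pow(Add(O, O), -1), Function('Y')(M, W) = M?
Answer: Rational(-415715, 912) ≈ -455.83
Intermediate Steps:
x = 8 (x = Mul(Rational(1, 4), 32) = 8)
Function('k')(O) = Mul(Rational(1, 2), Pow(O, -1)) (Function('k')(O) = Pow(Mul(2, O), -1) = Mul(Rational(1, 2), Pow(O, -1)))
Function('j')(y, R) = Add(-42, R, y) (Function('j')(y, R) = Add(Add(-42, y), R) = Add(-42, R, y))
G = Rational(57, 29) (G = Add(2, Mul(-1, Pow(29, -1))) = Add(2, Mul(-1, Rational(1, 29))) = Add(2, Rational(-1, 29)) = Rational(57, 29) ≈ 1.9655)
Pow(Mul(G, Pow(Function('j')(Function('k')(x), -854), -1)), -1) = Pow(Mul(Rational(57, 29), Pow(Add(-42, -854, Mul(Rational(1, 2), Pow(8, -1))), -1)), -1) = Pow(Mul(Rational(57, 29), Pow(Add(-42, -854, Mul(Rational(1, 2), Rational(1, 8))), -1)), -1) = Pow(Mul(Rational(57, 29), Pow(Add(-42, -854, Rational(1, 16)), -1)), -1) = Pow(Mul(Rational(57, 29), Pow(Rational(-14335, 16), -1)), -1) = Pow(Mul(Rational(57, 29), Rational(-16, 14335)), -1) = Pow(Rational(-912, 415715), -1) = Rational(-415715, 912)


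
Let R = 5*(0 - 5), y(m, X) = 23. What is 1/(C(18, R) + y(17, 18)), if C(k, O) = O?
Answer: -½ ≈ -0.50000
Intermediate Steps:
R = -25 (R = 5*(-5) = -25)
1/(C(18, R) + y(17, 18)) = 1/(-25 + 23) = 1/(-2) = -½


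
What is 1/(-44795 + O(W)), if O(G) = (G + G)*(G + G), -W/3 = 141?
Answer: 1/670921 ≈ 1.4905e-6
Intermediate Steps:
W = -423 (W = -3*141 = -423)
O(G) = 4*G² (O(G) = (2*G)*(2*G) = 4*G²)
1/(-44795 + O(W)) = 1/(-44795 + 4*(-423)²) = 1/(-44795 + 4*178929) = 1/(-44795 + 715716) = 1/670921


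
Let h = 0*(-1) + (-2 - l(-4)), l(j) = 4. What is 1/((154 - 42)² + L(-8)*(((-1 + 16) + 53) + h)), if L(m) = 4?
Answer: 1/12792 ≈ 7.8174e-5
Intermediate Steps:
h = -6 (h = 0*(-1) + (-2 - 1*4) = 0 + (-2 - 4) = 0 - 6 = -6)
1/((154 - 42)² + L(-8)*(((-1 + 16) + 53) + h)) = 1/((154 - 42)² + 4*(((-1 + 16) + 53) - 6)) = 1/(112² + 4*((15 + 53) - 6)) = 1/(12544 + 4*(68 - 6)) = 1/(12544 + 4*62) = 1/(12544 + 248) = 1/12792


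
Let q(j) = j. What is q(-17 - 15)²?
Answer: 1024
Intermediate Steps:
q(-17 - 15)² = (-17 - 15)² = (-32)² = 1024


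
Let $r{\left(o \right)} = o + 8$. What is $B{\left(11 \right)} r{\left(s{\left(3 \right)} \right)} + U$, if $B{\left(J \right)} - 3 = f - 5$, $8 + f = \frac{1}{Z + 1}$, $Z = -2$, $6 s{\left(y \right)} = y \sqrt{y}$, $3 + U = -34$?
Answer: $-125 - \frac{11 \sqrt{3}}{2} \approx -134.53$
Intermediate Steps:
$U = -37$ ($U = -3 - 34 = -37$)
$s{\left(y \right)} = \frac{y^{\frac{3}{2}}}{6}$ ($s{\left(y \right)} = \frac{y \sqrt{y}}{6} = \frac{y^{\frac{3}{2}}}{6}$)
$r{\left(o \right)} = 8 + o$
$f = -9$ ($f = -8 + \frac{1}{-2 + 1} = -8 + \frac{1}{-1} = -8 - 1 = -9$)
$B{\left(J \right)} = -11$ ($B{\left(J \right)} = 3 - 14 = -11$)
$B{\left(11 \right)} r{\left(s{\left(3 \right)} \right)} + U = - 11 \left(8 + \frac{3^{\frac{3}{2}}}{6}\right) - 37 = - 11 \left(8 + \frac{3 \sqrt{3}}{6}\right) - 37 = - 11 \left(8 + \frac{\sqrt{3}}{2}\right) - 37 = \left(-88 - \frac{11 \sqrt{3}}{2}\right) - 37 = -125 - \frac{11 \sqrt{3}}{2}$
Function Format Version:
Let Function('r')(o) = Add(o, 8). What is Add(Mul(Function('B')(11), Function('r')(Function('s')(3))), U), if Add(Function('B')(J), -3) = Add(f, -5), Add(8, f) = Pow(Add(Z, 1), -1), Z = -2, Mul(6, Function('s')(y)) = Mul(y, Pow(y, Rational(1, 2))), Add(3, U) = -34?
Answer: Add(-125, Mul(Rational(-11, 2), Pow(3, Rational(1, 2)))) ≈ -134.53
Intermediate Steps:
U = -37 (U = Add(-3, -34) = -37)
Function('s')(y) = Mul(Rational(1, 6), Pow(y, Rational(3, 2))) (Function('s')(y) = Mul(Rational(1, 6), Mul(y, Pow(y, Rational(1, 2)))) = Mul(Rational(1, 6), Pow(y, Rational(3, 2))))
Function('r')(o) = Add(8, o)
f = -9 (f = Add(-8, Pow(Add(-2, 1), -1)) = Add(-8, Pow(-1, -1)) = Add(-8, -1) = -9)
Function('B')(J) = -11 (Function('B')(J) = Add(3, Add(-9, -5)) = Add(3, -14) = -11)
Add(Mul(Function('B')(11), Function('r')(Function('s')(3))), U) = Add(Mul(-11, Add(8, Mul(Rational(1, 6), Pow(3, Rational(3, 2))))), -37) = Add(Mul(-11, Add(8, Mul(Rational(1, 6), Mul(3, Pow(3, Rational(1, 2)))))), -37) = Add(Mul(-11, Add(8, Mul(Rational(1, 2), Pow(3, Rational(1, 2))))), -37) = Add(Add(-88, Mul(Rational(-11, 2), Pow(3, Rational(1, 2)))), -37) = Add(-125, Mul(Rational(-11, 2), Pow(3, Rational(1, 2))))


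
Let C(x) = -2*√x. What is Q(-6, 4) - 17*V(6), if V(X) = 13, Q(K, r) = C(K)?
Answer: -221 - 2*I*√6 ≈ -221.0 - 4.899*I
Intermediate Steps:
Q(K, r) = -2*√K
Q(-6, 4) - 17*V(6) = -2*I*√6 - 17*13 = -2*I*√6 - 221 = -221 - 2*I*√6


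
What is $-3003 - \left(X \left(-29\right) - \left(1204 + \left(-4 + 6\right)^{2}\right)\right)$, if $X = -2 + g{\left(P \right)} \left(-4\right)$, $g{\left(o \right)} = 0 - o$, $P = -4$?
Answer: $-2317$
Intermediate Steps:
$g{\left(o \right)} = - o$
$X = -18$ ($X = -2 + \left(-1\right) \left(-4\right) \left(-4\right) = -2 + 4 \left(-4\right) = -2 - 16 = -18$)
$-3003 - \left(X \left(-29\right) - \left(1204 + \left(-4 + 6\right)^{2}\right)\right) = -3003 - \left(\left(-18\right) \left(-29\right) - \left(1204 + \left(-4 + 6\right)^{2}\right)\right) = -3003 - \left(522 - 1208\right) = -3003 - -686 = -3003 + 686 = -2317$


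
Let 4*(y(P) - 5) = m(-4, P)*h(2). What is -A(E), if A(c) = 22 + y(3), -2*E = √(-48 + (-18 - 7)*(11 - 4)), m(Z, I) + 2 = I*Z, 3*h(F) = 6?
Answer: -20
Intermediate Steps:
h(F) = 2 (h(F) = (⅓)*6 = 2)
m(Z, I) = -2 + I*Z
y(P) = 4 - 2*P (y(P) = 5 + ((-2 + P*(-4))*2)/4 = 5 + ((-2 - 4*P)*2)/4 = 5 + (-4 - 8*P)/4 = 5 + (-1 - 2*P) = 4 - 2*P)
E = -I*√223/2 (E = -√(-48 + (-18 - 7)*(11 - 4))/2 = -√(-48 - 25*7)/2 = -√(-48 - 175)/2 = -I*√223/2 ≈ -7.4666*I)
A(c) = 20 (A(c) = 22 + (4 - 2*3) = 22 + (4 - 6) = 22 - 2 = 20)
-A(E) = -1*20 = -20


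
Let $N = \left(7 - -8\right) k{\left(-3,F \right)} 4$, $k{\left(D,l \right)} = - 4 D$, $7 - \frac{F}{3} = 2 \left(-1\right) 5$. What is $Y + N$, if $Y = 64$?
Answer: $784$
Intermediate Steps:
$F = 51$ ($F = 21 - 3 \cdot 2 \left(-1\right) 5 = 21 - 3 \left(\left(-2\right) 5\right) = 21 - -30 = 21 + 30 = 51$)
$N = 720$ ($N = \left(7 - -8\right) \left(\left(-4\right) \left(-3\right)\right) 4 = \left(7 + 8\right) 12 \cdot 4 = 15 \cdot 12 \cdot 4 = 180 \cdot 4 = 720$)
$Y + N = 64 + 720 = 784$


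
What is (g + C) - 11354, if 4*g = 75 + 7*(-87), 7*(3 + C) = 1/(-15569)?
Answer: -2504538325/217966 ≈ -11491.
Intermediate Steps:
C = -326950/108983 (C = -3 + (⅐)/(-15569) = -3 + (⅐)*(-1/15569) = -3 - 1/108983 = -326950/108983 ≈ -3.0000)
g = -267/2 (g = (75 + 7*(-87))/4 = (75 - 609)/4 = (¼)*(-534) = -267/2 ≈ -133.50)
(g + C) - 11354 = (-267/2 - 326950/108983) - 11354 = -29752361/217966 - 11354 = -2504538325/217966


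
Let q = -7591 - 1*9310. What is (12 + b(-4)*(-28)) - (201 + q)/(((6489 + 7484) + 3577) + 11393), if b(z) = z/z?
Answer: -446388/28943 ≈ -15.423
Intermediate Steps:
b(z) = 1
q = -16901 (q = -7591 - 9310 = -16901)
(12 + b(-4)*(-28)) - (201 + q)/(((6489 + 7484) + 3577) + 11393) = (12 + 1*(-28)) - (201 - 16901)/(((6489 + 7484) + 3577) + 11393) = (12 - 28) - (-16700)/((13973 + 3577) + 11393) = -16 - (-16700)/(17550 + 11393) = -16 - (-16700)/28943 = -16 - 1*(-16700/28943) = -16 + 16700/28943 = -446388/28943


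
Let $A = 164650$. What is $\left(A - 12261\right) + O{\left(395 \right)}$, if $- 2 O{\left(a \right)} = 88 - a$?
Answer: $\frac{305085}{2} \approx 1.5254 \cdot 10^{5}$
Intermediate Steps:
$O{\left(a \right)} = -44 + \frac{a}{2}$ ($O{\left(a \right)} = - \frac{88 - a}{2} = -44 + \frac{a}{2}$)
$\left(A - 12261\right) + O{\left(395 \right)} = \left(164650 - 12261\right) + \left(-44 + \frac{1}{2} \cdot 395\right) = 152389 + \left(-44 + \frac{395}{2}\right) = 152389 + \frac{307}{2} = \frac{305085}{2}$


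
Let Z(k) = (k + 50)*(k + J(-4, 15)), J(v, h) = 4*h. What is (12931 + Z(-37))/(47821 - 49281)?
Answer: -1323/146 ≈ -9.0616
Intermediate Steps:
Z(k) = (50 + k)*(60 + k) (Z(k) = (k + 50)*(k + 4*15) = (50 + k)*(k + 60) = (50 + k)*(60 + k))
(12931 + Z(-37))/(47821 - 49281) = (12931 + (3000 + (-37)**2 + 110*(-37)))/(47821 - 49281) = (12931 + (3000 + 1369 - 4070))/(-1460) = (12931 + 299)*(-1/1460) = 13230*(-1/1460) = -1323/146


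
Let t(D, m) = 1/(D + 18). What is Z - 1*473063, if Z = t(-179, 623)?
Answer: -76163144/161 ≈ -4.7306e+5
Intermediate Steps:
t(D, m) = 1/(18 + D)
Z = -1/161 (Z = 1/(18 - 179) = 1/(-161) = -1/161 ≈ -0.0062112)
Z - 1*473063 = -1/161 - 1*473063 = -1/161 - 473063 = -76163144/161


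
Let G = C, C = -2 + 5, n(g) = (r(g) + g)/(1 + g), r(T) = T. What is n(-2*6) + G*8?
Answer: 288/11 ≈ 26.182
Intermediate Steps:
n(g) = 2*g/(1 + g) (n(g) = (g + g)/(1 + g) = (2*g)/(1 + g) = 2*g/(1 + g))
C = 3
G = 3
n(-2*6) + G*8 = 2*(-2*6)/(1 - 2*6) + 3*8 = 2*(-12)/(1 - 12) + 24 = 2*(-12)/(-11) + 24 = 2*(-12)*(-1/11) + 24 = 24/11 + 24 = 288/11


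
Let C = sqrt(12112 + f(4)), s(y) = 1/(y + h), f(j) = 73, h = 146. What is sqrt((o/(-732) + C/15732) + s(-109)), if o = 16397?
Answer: sqrt(-783533364796743 + 2226099413*sqrt(12185))/5917854 ≈ 4.7293*I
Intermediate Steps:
s(y) = 1/(146 + y) (s(y) = 1/(y + 146) = 1/(146 + y))
C = sqrt(12185) (C = sqrt(12112 + 73) = sqrt(12185) ≈ 110.39)
sqrt((o/(-732) + C/15732) + s(-109)) = sqrt((16397/(-732) + sqrt(12185)/15732) + 1/(146 - 109)) = sqrt((16397*(-1/732) + sqrt(12185)*(1/15732)) + 1/37) = sqrt((-16397/732 + sqrt(12185)/15732) + 1/37) = sqrt(-605957/27084 + sqrt(12185)/15732)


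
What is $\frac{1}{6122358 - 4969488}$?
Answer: $\frac{1}{1152870} \approx 8.674 \cdot 10^{-7}$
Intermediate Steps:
$\frac{1}{6122358 - 4969488} = \frac{1}{1152870}$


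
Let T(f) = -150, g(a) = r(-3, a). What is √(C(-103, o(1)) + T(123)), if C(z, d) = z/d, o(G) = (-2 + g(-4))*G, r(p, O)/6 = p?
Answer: I*√14485/10 ≈ 12.035*I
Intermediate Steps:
r(p, O) = 6*p
g(a) = -18 (g(a) = 6*(-3) = -18)
o(G) = -20*G (o(G) = (-2 - 18)*G = -20*G)
√(C(-103, o(1)) + T(123)) = √(-103/((-20*1)) - 150) = √(-103/(-20) - 150) = √(-103*(-1/20) - 150) = √(103/20 - 150) = √(-2897/20) = I*√14485/10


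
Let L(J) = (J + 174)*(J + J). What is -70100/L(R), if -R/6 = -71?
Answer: -701/5112 ≈ -0.13713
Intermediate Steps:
R = 426 (R = -6*(-71) = 426)
L(J) = 2*J*(174 + J) (L(J) = (174 + J)*(2*J) = 2*J*(174 + J))
-70100/L(R) = -70100*1/(852*(174 + 426)) = -70100/(2*426*600) = -70100/511200 = -70100*1/511200 = -701/5112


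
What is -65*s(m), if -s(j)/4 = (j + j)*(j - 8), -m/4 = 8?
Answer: 665600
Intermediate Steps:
m = -32 (m = -4*8 = -32)
s(j) = -8*j*(-8 + j) (s(j) = -4*(j + j)*(j - 8) = -4*2*j*(-8 + j) = -8*j*(-8 + j))
-65*s(m) = -520*(-32)*(8 - 1*(-32)) = -520*(-32)*(8 + 32) = -520*(-32)*40 = -65*(-10240) = 665600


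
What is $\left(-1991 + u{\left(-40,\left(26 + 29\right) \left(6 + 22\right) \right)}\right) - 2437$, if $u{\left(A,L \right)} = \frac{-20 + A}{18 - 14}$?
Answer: $-4443$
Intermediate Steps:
$u{\left(A,L \right)} = -5 + \frac{A}{4}$ ($u{\left(A,L \right)} = \frac{-20 + A}{4} = \left(-20 + A\right) \frac{1}{4} = -5 + \frac{A}{4}$)
$\left(-1991 + u{\left(-40,\left(26 + 29\right) \left(6 + 22\right) \right)}\right) - 2437 = \left(-1991 + \left(-5 + \frac{1}{4} \left(-40\right)\right)\right) - 2437 = \left(-1991 - 15\right) - 2437 = -2006 - 2437 = -4443$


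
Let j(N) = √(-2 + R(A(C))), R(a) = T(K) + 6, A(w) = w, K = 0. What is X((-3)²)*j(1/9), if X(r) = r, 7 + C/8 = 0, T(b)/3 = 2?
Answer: 9*√10 ≈ 28.461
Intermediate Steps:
T(b) = 6 (T(b) = 3*2 = 6)
C = -56 (C = -56 + 8*0 = -56 + 0 = -56)
R(a) = 12 (R(a) = 6 + 6 = 12)
j(N) = √10 (j(N) = √(-2 + 12) = √10)
X((-3)²)*j(1/9) = (-3)²*√10 = 9*√10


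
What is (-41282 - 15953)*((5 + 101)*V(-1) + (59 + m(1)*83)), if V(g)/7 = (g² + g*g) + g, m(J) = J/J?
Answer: -50595740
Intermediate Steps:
m(J) = 1
V(g) = 7*g + 14*g² (V(g) = 7*((g² + g*g) + g) = 7*((g² + g²) + g) = 7*(2*g² + g) = 7*(g + 2*g²) = 7*g + 14*g²)
(-41282 - 15953)*((5 + 101)*V(-1) + (59 + m(1)*83)) = (-41282 - 15953)*((5 + 101)*(7*(-1)*(1 + 2*(-1))) + (59 + 1*83)) = -57235*(106*(7*(-1)*(1 - 2)) + (59 + 83)) = -57235*(106*(7*(-1)*(-1)) + 142) = -57235*(106*7 + 142) = -57235*(742 + 142) = -57235*884 = -50595740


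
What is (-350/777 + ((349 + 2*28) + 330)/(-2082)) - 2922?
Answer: -225155243/77034 ≈ -2922.8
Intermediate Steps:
(-350/777 + ((349 + 2*28) + 330)/(-2082)) - 2922 = (-350*1/777 + ((349 + 56) + 330)*(-1/2082)) - 2922 = (-50/111 + (405 + 330)*(-1/2082)) - 2922 = (-50/111 + 735*(-1/2082)) - 2922 = (-50/111 - 245/694) - 2922 = -61895/77034 - 2922 = -225155243/77034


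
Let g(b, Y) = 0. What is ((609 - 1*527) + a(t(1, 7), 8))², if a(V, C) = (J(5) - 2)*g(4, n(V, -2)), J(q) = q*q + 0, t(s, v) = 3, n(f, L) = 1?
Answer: 6724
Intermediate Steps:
J(q) = q² (J(q) = q² + 0 = q²)
a(V, C) = 0 (a(V, C) = (5² - 2)*0 = (25 - 2)*0 = 23*0 = 0)
((609 - 1*527) + a(t(1, 7), 8))² = ((609 - 1*527) + 0)² = ((609 - 527) + 0)² = (82 + 0)² = 82² = 6724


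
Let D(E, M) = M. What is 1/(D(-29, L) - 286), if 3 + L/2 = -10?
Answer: -1/312 ≈ -0.0032051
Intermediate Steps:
L = -26 (L = -6 + 2*(-10) = -6 - 20 = -26)
1/(D(-29, L) - 286) = 1/(-26 - 286) = 1/(-312) = -1/312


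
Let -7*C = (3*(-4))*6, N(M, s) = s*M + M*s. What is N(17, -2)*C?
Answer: -4896/7 ≈ -699.43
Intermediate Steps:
N(M, s) = 2*M*s (N(M, s) = M*s + M*s = 2*M*s)
C = 72/7 (C = -3*(-4)*6/7 = -(-12)*6/7 = -⅐*(-72) = 72/7 ≈ 10.286)
N(17, -2)*C = (2*17*(-2))*(72/7) = -68*72/7 = -4896/7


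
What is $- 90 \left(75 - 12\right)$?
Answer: $-5670$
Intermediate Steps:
$- 90 \left(75 - 12\right) = \left(-90\right) 63 = -5670$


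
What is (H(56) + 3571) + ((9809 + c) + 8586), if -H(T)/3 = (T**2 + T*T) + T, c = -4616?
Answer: -1634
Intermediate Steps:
H(T) = -6*T**2 - 3*T (H(T) = -3*((T**2 + T*T) + T) = -3*((T**2 + T**2) + T) = -3*(2*T**2 + T) = -3*(T + 2*T**2) = -6*T**2 - 3*T)
(H(56) + 3571) + ((9809 + c) + 8586) = (-3*56*(1 + 2*56) + 3571) + ((9809 - 4616) + 8586) = (-3*56*(1 + 112) + 3571) + (5193 + 8586) = (-3*56*113 + 3571) + 13779 = (-18984 + 3571) + 13779 = -15413 + 13779 = -1634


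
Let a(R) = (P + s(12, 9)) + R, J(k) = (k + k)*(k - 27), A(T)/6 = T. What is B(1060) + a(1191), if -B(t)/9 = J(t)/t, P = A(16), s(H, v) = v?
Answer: -17298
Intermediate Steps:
A(T) = 6*T
P = 96 (P = 6*16 = 96)
J(k) = 2*k*(-27 + k) (J(k) = (2*k)*(-27 + k) = 2*k*(-27 + k))
a(R) = 105 + R (a(R) = (96 + 9) + R = 105 + R)
B(t) = 486 - 18*t (B(t) = -9*2*t*(-27 + t)/t = -9*(-54 + 2*t) = 486 - 18*t)
B(1060) + a(1191) = (486 - 18*1060) + (105 + 1191) = (486 - 19080) + 1296 = -18594 + 1296 = -17298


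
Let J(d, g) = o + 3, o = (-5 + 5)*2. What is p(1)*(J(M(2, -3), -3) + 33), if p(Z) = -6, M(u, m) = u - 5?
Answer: -216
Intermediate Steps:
M(u, m) = -5 + u
o = 0 (o = 0*2 = 0)
J(d, g) = 3 (J(d, g) = 0 + 3 = 3)
p(1)*(J(M(2, -3), -3) + 33) = -6*(3 + 33) = -6*36 = -216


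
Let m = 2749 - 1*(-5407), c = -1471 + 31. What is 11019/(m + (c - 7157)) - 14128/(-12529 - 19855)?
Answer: -7304351/297528 ≈ -24.550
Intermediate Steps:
c = -1440
m = 8156 (m = 2749 + 5407 = 8156)
11019/(m + (c - 7157)) - 14128/(-12529 - 19855) = 11019/(8156 + (-1440 - 7157)) - 14128/(-12529 - 19855) = 11019/(8156 - 8597) - 14128/(-32384) = 11019/(-441) - 14128*(-1/32384) = 11019*(-1/441) + 883/2024 = -3673/147 + 883/2024 = -7304351/297528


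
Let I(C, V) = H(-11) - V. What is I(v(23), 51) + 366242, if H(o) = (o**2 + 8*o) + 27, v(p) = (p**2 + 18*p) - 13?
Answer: 366251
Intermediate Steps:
v(p) = -13 + p**2 + 18*p
H(o) = 27 + o**2 + 8*o
I(C, V) = 60 - V (I(C, V) = (27 + (-11)**2 + 8*(-11)) - V = (27 + 121 - 88) - V = 60 - V)
I(v(23), 51) + 366242 = (60 - 1*51) + 366242 = (60 - 51) + 366242 = 9 + 366242 = 366251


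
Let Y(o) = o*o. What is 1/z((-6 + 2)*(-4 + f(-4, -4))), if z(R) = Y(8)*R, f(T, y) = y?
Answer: 1/2048 ≈ 0.00048828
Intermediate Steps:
Y(o) = o²
z(R) = 64*R (z(R) = 8²*R = 64*R)
1/z((-6 + 2)*(-4 + f(-4, -4))) = 1/(64*((-6 + 2)*(-4 - 4))) = 1/(64*(-4*(-8))) = 1/(64*32) = 1/2048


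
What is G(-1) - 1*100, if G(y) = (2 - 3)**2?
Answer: -99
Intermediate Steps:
G(y) = 1 (G(y) = (-1)**2 = 1)
G(-1) - 1*100 = 1 - 1*100 = 1 - 100 = -99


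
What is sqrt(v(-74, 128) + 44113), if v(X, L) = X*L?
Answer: 3*sqrt(3849) ≈ 186.12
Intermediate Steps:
v(X, L) = L*X
sqrt(v(-74, 128) + 44113) = sqrt(128*(-74) + 44113) = sqrt(-9472 + 44113) = sqrt(34641) = 3*sqrt(3849)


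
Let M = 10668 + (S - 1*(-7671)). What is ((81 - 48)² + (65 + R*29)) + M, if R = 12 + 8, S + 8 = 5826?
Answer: 25891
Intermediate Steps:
S = 5818 (S = -8 + 5826 = 5818)
M = 24157 (M = 10668 + (5818 - 1*(-7671)) = 10668 + (5818 + 7671) = 10668 + 13489 = 24157)
R = 20
((81 - 48)² + (65 + R*29)) + M = ((81 - 48)² + (65 + 20*29)) + 24157 = (33² + (65 + 580)) + 24157 = (1089 + 645) + 24157 = 1734 + 24157 = 25891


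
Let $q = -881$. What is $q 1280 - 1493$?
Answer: $-1129173$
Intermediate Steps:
$q 1280 - 1493 = \left(-881\right) 1280 - 1493 = -1127680 - 1493 = -1129173$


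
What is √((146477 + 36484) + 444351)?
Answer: 4*√39207 ≈ 792.03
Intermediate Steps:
√((146477 + 36484) + 444351) = √(182961 + 444351) = √627312 = 4*√39207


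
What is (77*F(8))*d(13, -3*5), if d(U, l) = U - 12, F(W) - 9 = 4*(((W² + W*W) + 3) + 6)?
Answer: 42889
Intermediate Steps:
F(W) = 45 + 8*W² (F(W) = 9 + 4*(((W² + W*W) + 3) + 6) = 9 + 4*(((W² + W²) + 3) + 6) = 9 + 4*((2*W² + 3) + 6) = 9 + 4*((3 + 2*W²) + 6) = 9 + 4*(9 + 2*W²) = 9 + (36 + 8*W²) = 45 + 8*W²)
d(U, l) = -12 + U
(77*F(8))*d(13, -3*5) = (77*(45 + 8*8²))*(-12 + 13) = (77*(45 + 8*64))*1 = (77*(45 + 512))*1 = (77*557)*1 = 42889*1 = 42889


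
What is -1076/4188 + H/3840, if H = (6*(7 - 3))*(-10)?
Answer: -5351/16752 ≈ -0.31942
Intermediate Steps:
H = -240 (H = (6*4)*(-10) = 24*(-10) = -240)
-1076/4188 + H/3840 = -1076/4188 - 240/3840 = -1076*1/4188 - 240*1/3840 = -269/1047 - 1/16 = -5351/16752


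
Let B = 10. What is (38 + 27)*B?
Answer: 650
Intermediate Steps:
(38 + 27)*B = (38 + 27)*10 = 65*10 = 650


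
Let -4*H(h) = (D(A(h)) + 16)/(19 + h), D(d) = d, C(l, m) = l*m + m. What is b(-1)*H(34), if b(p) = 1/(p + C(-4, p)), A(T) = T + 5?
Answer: -55/424 ≈ -0.12972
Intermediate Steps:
A(T) = 5 + T
C(l, m) = m + l*m
b(p) = -1/(2*p) (b(p) = 1/(p + p*(1 - 4)) = 1/(p + p*(-3)) = 1/(p - 3*p) = 1/(-2*p) = -1/(2*p))
H(h) = -(21 + h)/(4*(19 + h)) (H(h) = -((5 + h) + 16)/(4*(19 + h)) = -(21 + h)/(4*(19 + h)))
b(-1)*H(34) = (-1/2/(-1))*((-21 - 1*34)/(4*(19 + 34))) = (-1/2*(-1))*((1/4)*(-21 - 34)/53) = ((1/4)*(1/53)*(-55))/2 = (1/2)*(-55/212) = -55/424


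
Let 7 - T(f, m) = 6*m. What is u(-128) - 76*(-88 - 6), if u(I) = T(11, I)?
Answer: 7919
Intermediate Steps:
T(f, m) = 7 - 6*m
u(I) = 7 - 6*I
u(-128) - 76*(-88 - 6) = (7 - 6*(-128)) - 76*(-88 - 6) = (7 + 768) - 76*(-94) = 775 - 1*(-7144) = 775 + 7144 = 7919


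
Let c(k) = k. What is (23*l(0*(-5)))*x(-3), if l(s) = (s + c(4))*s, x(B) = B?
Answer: 0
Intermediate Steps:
l(s) = s*(4 + s) (l(s) = (s + 4)*s = (4 + s)*s = s*(4 + s))
(23*l(0*(-5)))*x(-3) = (23*((0*(-5))*(4 + 0*(-5))))*(-3) = (23*(0*(4 + 0)))*(-3) = (23*(0*4))*(-3) = (23*0)*(-3) = 0*(-3) = 0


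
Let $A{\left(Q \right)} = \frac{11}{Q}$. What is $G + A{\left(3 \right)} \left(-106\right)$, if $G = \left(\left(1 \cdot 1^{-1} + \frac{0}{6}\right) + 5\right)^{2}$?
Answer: $- \frac{1058}{3} \approx -352.67$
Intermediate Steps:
$G = 36$ ($G = \left(\left(1 \cdot 1 + 0 \cdot \frac{1}{6}\right) + 5\right)^{2} = \left(\left(1 + 0\right) + 5\right)^{2} = \left(1 + 5\right)^{2} = 6^{2} = 36$)
$G + A{\left(3 \right)} \left(-106\right) = 36 + \frac{11}{3} \left(-106\right) = 36 - \frac{1166}{3} = - \frac{1058}{3}$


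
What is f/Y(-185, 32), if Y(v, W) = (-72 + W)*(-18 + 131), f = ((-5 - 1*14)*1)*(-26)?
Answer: -247/2260 ≈ -0.10929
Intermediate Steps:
f = 494 (f = ((-5 - 14)*1)*(-26) = -19*1*(-26) = -19*(-26) = 494)
Y(v, W) = -8136 + 113*W (Y(v, W) = (-72 + W)*113 = -8136 + 113*W)
f/Y(-185, 32) = 494/(-8136 + 113*32) = 494/(-8136 + 3616) = 494/(-4520) = 494*(-1/4520) = -247/2260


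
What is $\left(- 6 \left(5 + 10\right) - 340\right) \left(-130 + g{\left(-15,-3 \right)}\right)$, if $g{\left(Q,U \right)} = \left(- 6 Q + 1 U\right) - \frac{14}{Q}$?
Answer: $\frac{54266}{3} \approx 18089.0$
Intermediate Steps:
$g{\left(Q,U \right)} = U - \frac{14}{Q} - 6 Q$ ($g{\left(Q,U \right)} = \left(- 6 Q + U\right) - \frac{14}{Q} = \left(U - 6 Q\right) - \frac{14}{Q} = U - \frac{14}{Q} - 6 Q$)
$\left(- 6 \left(5 + 10\right) - 340\right) \left(-130 + g{\left(-15,-3 \right)}\right) = \left(- 6 \left(5 + 10\right) - 340\right) \left(-130 - \left(-87 - \frac{14}{15}\right)\right) = \left(\left(-6\right) 15 - 340\right) \left(-130 - - \frac{1319}{15}\right) = \left(-90 - 340\right) \left(-130 + \left(-3 + \frac{14}{15} + 90\right)\right) = - 430 \left(-130 + \frac{1319}{15}\right) = \left(-430\right) \left(- \frac{631}{15}\right) = \frac{54266}{3}$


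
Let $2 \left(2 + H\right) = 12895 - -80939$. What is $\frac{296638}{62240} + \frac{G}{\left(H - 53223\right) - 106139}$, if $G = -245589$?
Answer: $\frac{24320756273}{3499350640} \approx 6.9501$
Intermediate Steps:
$H = 46915$ ($H = -2 + \frac{12895 - -80939}{2} = -2 + \frac{12895 + 80939}{2} = -2 + \frac{1}{2} \cdot 93834 = -2 + 46917 = 46915$)
$\frac{296638}{62240} + \frac{G}{\left(H - 53223\right) - 106139} = \frac{296638}{62240} - \frac{245589}{\left(46915 - 53223\right) - 106139} = 296638 \cdot \frac{1}{62240} - \frac{245589}{-6308 - 106139} = \frac{148319}{31120} - \frac{245589}{-112447} = \frac{148319}{31120} - - \frac{245589}{112447} = \frac{148319}{31120} + \frac{245589}{112447} = \frac{24320756273}{3499350640}$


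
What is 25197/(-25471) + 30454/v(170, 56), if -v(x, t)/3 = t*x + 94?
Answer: -751212854/367317291 ≈ -2.0451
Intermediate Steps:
v(x, t) = -282 - 3*t*x (v(x, t) = -3*(t*x + 94) = -3*(94 + t*x) = -282 - 3*t*x)
25197/(-25471) + 30454/v(170, 56) = 25197/(-25471) + 30454/(-282 - 3*56*170) = 25197*(-1/25471) + 30454/(-282 - 28560) = -25197/25471 + 30454/(-28842) = -25197/25471 + 30454*(-1/28842) = -25197/25471 - 15227/14421 = -751212854/367317291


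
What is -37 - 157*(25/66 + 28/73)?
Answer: -754927/4818 ≈ -156.69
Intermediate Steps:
-37 - 157*(25/66 + 28/73) = -37 - 157*3673/4818 = -37 - 576661/4818 = -754927/4818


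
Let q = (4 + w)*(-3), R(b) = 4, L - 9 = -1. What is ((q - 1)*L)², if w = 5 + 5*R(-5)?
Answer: 495616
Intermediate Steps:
L = 8 (L = 9 - 1 = 8)
w = 25 (w = 5 + 5*4 = 5 + 20 = 25)
q = -87 (q = (4 + 25)*(-3) = 29*(-3) = -87)
((q - 1)*L)² = ((-87 - 1)*8)² = (-88*8)² = (-704)² = 495616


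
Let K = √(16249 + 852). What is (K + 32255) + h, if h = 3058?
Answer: 35313 + 7*√349 ≈ 35444.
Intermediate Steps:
K = 7*√349 (K = √17101 = 7*√349 ≈ 130.77)
(K + 32255) + h = (7*√349 + 32255) + 3058 = (32255 + 7*√349) + 3058 = 35313 + 7*√349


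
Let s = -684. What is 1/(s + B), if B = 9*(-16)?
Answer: -1/828 ≈ -0.0012077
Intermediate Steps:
B = -144
1/(s + B) = 1/(-684 - 144) = 1/(-828) = -1/828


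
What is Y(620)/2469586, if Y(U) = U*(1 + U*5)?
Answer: 137330/176399 ≈ 0.77852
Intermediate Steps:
Y(U) = U*(1 + 5*U)
Y(620)/2469586 = (620*(1 + 5*620))/2469586 = (620*(1 + 3100))*(1/2469586) = (620*3101)*(1/2469586) = 1922620*(1/2469586) = 137330/176399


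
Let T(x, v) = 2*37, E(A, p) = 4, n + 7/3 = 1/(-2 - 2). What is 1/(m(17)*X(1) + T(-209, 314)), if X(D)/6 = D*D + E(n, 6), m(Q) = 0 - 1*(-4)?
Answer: 1/194 ≈ 0.0051546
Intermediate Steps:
n = -31/12 (n = -7/3 + 1/(-2 - 2) = -7/3 + 1/(-4) = -7/3 - ¼ = -31/12 ≈ -2.5833)
m(Q) = 4 (m(Q) = 0 + 4 = 4)
T(x, v) = 74
X(D) = 24 + 6*D² (X(D) = 6*(D*D + 4) = 6*(D² + 4) = 6*(4 + D²) = 24 + 6*D²)
1/(m(17)*X(1) + T(-209, 314)) = 1/(4*(24 + 6*1²) + 74) = 1/(4*(24 + 6*1) + 74) = 1/(4*(24 + 6) + 74) = 1/(4*30 + 74) = 1/(120 + 74) = 1/194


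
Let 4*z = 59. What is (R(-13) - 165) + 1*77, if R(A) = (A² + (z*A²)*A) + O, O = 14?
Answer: -129243/4 ≈ -32311.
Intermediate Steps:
z = 59/4 (z = (¼)*59 = 59/4 ≈ 14.750)
R(A) = 14 + A² + 59*A³/4 (R(A) = (A² + (59*A²/4)*A) + 14 = (A² + 59*A³/4) + 14 = 14 + A² + 59*A³/4)
(R(-13) - 165) + 1*77 = ((14 + (-13)² + (59/4)*(-13)³) - 165) + 1*77 = ((14 + 169 + (59/4)*(-2197)) - 165) + 77 = ((14 + 169 - 129623/4) - 165) + 77 = (-128891/4 - 165) + 77 = -129551/4 + 77 = -129243/4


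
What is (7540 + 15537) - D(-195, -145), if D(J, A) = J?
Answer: 23272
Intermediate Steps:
(7540 + 15537) - D(-195, -145) = (7540 + 15537) - 1*(-195) = 23077 + 195 = 23272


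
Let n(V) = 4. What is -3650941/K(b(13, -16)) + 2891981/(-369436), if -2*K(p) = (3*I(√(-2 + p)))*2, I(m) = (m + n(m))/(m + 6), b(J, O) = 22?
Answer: -1348797715219/1108308 + 3650941*√5/3 ≈ 1.5043e+6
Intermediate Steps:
I(m) = (4 + m)/(6 + m) (I(m) = (m + 4)/(m + 6) = (4 + m)/(6 + m))
K(p) = -3*(4 + √(-2 + p))/(6 + √(-2 + p)) (K(p) = -3*((4 + √(-2 + p))/(6 + √(-2 + p)))*2/2 = -3*(4 + √(-2 + p))/(6 + √(-2 + p))*2/2 = -3*(4 + √(-2 + p))/(6 + √(-2 + p)))
-3650941/K(b(13, -16)) + 2891981/(-369436) = -3650941*(6 + √(-2 + 22))/(3*(-4 - √(-2 + 22))) + 2891981/(-369436) = -3650941*(6 + √20)/(3*(-4 - √20)) + 2891981*(-1/369436) = -3650941*(6 + 2*√5)/(3*(-4 - 2*√5)) - 2891981/369436 = -2891981/369436 - 3650941*(6 + 2*√5)/(3*(-4 - 2*√5))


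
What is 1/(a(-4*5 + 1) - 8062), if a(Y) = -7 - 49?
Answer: -1/8118 ≈ -0.00012318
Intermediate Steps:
a(Y) = -56
1/(a(-4*5 + 1) - 8062) = 1/(-56 - 8062) = 1/(-8118) = -1/8118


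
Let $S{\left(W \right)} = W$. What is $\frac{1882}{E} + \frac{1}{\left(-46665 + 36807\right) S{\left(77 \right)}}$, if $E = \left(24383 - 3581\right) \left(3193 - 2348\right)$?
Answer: $\frac{78388029}{741257046530} \approx 0.00010575$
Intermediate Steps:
$E = 17577690$ ($E = 20802 \cdot 845 = 17577690$)
$\frac{1882}{E} + \frac{1}{\left(-46665 + 36807\right) S{\left(77 \right)}} = \frac{1882}{17577690} + \frac{1}{\left(-46665 + 36807\right) 77} = 1882 \cdot \frac{1}{17577690} + \frac{1}{-9858} \cdot \frac{1}{77} = \frac{941}{8788845} - \frac{1}{759066} = \frac{78388029}{741257046530}$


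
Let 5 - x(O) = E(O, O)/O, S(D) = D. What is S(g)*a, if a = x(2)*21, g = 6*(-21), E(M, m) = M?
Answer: -10584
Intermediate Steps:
g = -126
x(O) = 4 (x(O) = 5 - O/O = 5 - 1*1 = 5 - 1 = 4)
a = 84 (a = 4*21 = 84)
S(g)*a = -126*84 = -10584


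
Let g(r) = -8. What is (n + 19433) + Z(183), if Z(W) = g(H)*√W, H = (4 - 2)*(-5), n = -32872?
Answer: -13439 - 8*√183 ≈ -13547.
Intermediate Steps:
H = -10 (H = 2*(-5) = -10)
Z(W) = -8*√W
(n + 19433) + Z(183) = (-32872 + 19433) - 8*√183 = -13439 - 8*√183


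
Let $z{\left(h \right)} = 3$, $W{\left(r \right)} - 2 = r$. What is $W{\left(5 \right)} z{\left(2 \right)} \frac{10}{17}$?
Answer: $\frac{210}{17} \approx 12.353$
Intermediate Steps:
$W{\left(r \right)} = 2 + r$
$W{\left(5 \right)} z{\left(2 \right)} \frac{10}{17} = \left(2 + 5\right) 3 \cdot \frac{10}{17} = 7 \cdot 3 \cdot 10 \cdot \frac{1}{17} = 21 \cdot \frac{10}{17} = \frac{210}{17}$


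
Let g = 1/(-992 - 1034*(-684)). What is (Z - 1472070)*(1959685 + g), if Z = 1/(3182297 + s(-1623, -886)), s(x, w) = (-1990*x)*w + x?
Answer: -447982216757005720404236297/155290913223088 ≈ -2.8848e+12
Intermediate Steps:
s(x, w) = x - 1990*w*x (s(x, w) = -1990*w*x + x = x - 1990*w*x)
Z = -1/2858395546 (Z = 1/(3182297 - 1623*(1 - 1990*(-886))) = 1/(3182297 - 1623*(1 + 1763140)) = 1/(3182297 - 1623*1763141) = 1/(3182297 - 2861577843) = 1/(-2858395546) = -1/2858395546 ≈ -3.4985e-10)
g = 1/706264 (g = 1/(-992 + 707256) = 1/706264 ≈ 1.4159e-6)
(Z - 1472070)*(1959685 + g) = (-1/2858395546 - 1472070)*(1959685 + 1/706264) = -4207758331400221/2858395546*1384054966841/706264 = -447982216757005720404236297/155290913223088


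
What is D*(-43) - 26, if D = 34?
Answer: -1488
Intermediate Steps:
D*(-43) - 26 = 34*(-43) - 26 = -1462 - 26 = -1488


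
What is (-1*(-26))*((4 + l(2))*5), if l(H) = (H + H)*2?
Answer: 1560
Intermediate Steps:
l(H) = 4*H (l(H) = (2*H)*2 = 4*H)
(-1*(-26))*((4 + l(2))*5) = (-1*(-26))*((4 + 4*2)*5) = 26*((4 + 8)*5) = 26*(12*5) = 26*60 = 1560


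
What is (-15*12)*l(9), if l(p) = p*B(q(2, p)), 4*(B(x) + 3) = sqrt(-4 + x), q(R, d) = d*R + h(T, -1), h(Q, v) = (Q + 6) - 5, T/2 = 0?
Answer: 4860 - 405*sqrt(15) ≈ 3291.4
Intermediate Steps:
T = 0 (T = 2*0 = 0)
h(Q, v) = 1 + Q (h(Q, v) = (6 + Q) - 5 = 1 + Q)
q(R, d) = 1 + R*d (q(R, d) = d*R + (1 + 0) = R*d + 1 = 1 + R*d)
B(x) = -3 + sqrt(-4 + x)/4
l(p) = p*(-3 + sqrt(-3 + 2*p)/4) (l(p) = p*(-3 + sqrt(-4 + (1 + 2*p))/4) = p*(-3 + sqrt(-3 + 2*p)/4))
(-15*12)*l(9) = (-15*12)*((1/4)*9*(-12 + sqrt(-3 + 2*9))) = -45*9*(-12 + sqrt(-3 + 18)) = -45*9*(-12 + sqrt(15)) = -180*(-27 + 9*sqrt(15)/4) = 4860 - 405*sqrt(15)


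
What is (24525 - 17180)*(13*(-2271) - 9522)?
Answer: -286785525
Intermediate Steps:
(24525 - 17180)*(13*(-2271) - 9522) = 7345*(-29523 - 9522) = 7345*(-39045) = -286785525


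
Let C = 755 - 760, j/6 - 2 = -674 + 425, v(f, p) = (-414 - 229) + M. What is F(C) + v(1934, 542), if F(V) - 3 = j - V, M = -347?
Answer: -2464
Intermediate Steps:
v(f, p) = -990 (v(f, p) = (-414 - 229) - 347 = -643 - 347 = -990)
j = -1482 (j = 12 + 6*(-674 + 425) = 12 + 6*(-249) = 12 - 1494 = -1482)
C = -5
F(V) = -1479 - V (F(V) = 3 + (-1482 - V) = -1479 - V)
F(C) + v(1934, 542) = (-1479 - 1*(-5)) - 990 = (-1479 + 5) - 990 = -1474 - 990 = -2464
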